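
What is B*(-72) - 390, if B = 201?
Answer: -14862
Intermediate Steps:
B*(-72) - 390 = 201*(-72) - 390 = -14472 - 390 = -14862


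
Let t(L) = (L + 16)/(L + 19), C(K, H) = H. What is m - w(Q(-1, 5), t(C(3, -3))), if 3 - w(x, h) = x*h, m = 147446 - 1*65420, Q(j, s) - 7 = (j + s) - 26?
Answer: 1312173/16 ≈ 82011.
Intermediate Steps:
Q(j, s) = -19 + j + s (Q(j, s) = 7 + ((j + s) - 26) = 7 + (-26 + j + s) = -19 + j + s)
m = 82026 (m = 147446 - 65420 = 82026)
t(L) = (16 + L)/(19 + L)
w(x, h) = 3 - h*x (w(x, h) = 3 - x*h = 3 - h*x)
m - w(Q(-1, 5), t(C(3, -3))) = 82026 - (3 - (16 - 3)/(19 - 3)*(-19 - 1 + 5)) = 82026 - (3 - 1*13/16*(-15)) = 82026 - (3 + 195/16) = 82026 - 1*243/16 = 82026 - 243/16 = 1312173/16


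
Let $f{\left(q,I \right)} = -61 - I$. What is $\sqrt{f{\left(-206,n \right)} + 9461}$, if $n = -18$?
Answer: $\sqrt{9418} \approx 97.046$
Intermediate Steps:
$\sqrt{f{\left(-206,n \right)} + 9461} = \sqrt{\left(-61 - -18\right) + 9461} = \sqrt{\left(-61 + 18\right) + 9461} = \sqrt{-43 + 9461} = \sqrt{9418}$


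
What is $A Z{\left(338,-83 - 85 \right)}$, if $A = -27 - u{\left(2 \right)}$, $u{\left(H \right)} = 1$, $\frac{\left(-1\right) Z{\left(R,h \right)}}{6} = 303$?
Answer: $50904$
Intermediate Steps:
$Z{\left(R,h \right)} = -1818$ ($Z{\left(R,h \right)} = \left(-6\right) 303 = -1818$)
$A = -28$ ($A = -27 - 1 = -28$)
$A Z{\left(338,-83 - 85 \right)} = \left(-28\right) \left(-1818\right) = 50904$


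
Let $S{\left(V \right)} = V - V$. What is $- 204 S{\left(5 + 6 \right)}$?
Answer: $0$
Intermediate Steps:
$S{\left(V \right)} = 0$
$- 204 S{\left(5 + 6 \right)} = \left(-204\right) 0 = 0$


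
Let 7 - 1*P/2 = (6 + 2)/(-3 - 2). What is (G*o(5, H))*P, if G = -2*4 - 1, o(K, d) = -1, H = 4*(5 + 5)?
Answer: 774/5 ≈ 154.80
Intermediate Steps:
H = 40 (H = 4*10 = 40)
P = 86/5 (P = 14 - 2*(6 + 2)/(-3 - 2) = 14 - 16/(-5) = 14 - 16*(-1)/5 = 14 - 2*(-8/5) = 14 + 16/5 = 86/5 ≈ 17.200)
G = -9 (G = -8 - 1 = -9)
(G*o(5, H))*P = -9*(-1)*(86/5) = 9*(86/5) = 774/5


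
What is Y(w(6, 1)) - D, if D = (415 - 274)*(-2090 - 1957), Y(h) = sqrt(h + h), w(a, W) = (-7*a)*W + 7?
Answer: 570627 + I*sqrt(70) ≈ 5.7063e+5 + 8.3666*I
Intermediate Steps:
w(a, W) = 7 - 7*W*a (w(a, W) = -7*W*a + 7 = 7 - 7*W*a)
Y(h) = sqrt(2)*sqrt(h) (Y(h) = sqrt(2*h) = sqrt(2)*sqrt(h))
D = -570627 (D = 141*(-4047) = -570627)
Y(w(6, 1)) - D = sqrt(2)*sqrt(7 - 7*1*6) - 1*(-570627) = sqrt(2)*sqrt(7 - 42) + 570627 = sqrt(2)*sqrt(-35) + 570627 = sqrt(2)*(I*sqrt(35)) + 570627 = I*sqrt(70) + 570627 = 570627 + I*sqrt(70)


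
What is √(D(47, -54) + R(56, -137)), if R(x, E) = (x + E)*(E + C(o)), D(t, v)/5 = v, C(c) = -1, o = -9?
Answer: 6*√303 ≈ 104.44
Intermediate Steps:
D(t, v) = 5*v
R(x, E) = (-1 + E)*(E + x) (R(x, E) = (x + E)*(E - 1) = (E + x)*(-1 + E) = (-1 + E)*(E + x))
√(D(47, -54) + R(56, -137)) = √(5*(-54) + ((-137)² - 1*(-137) - 1*56 - 137*56)) = √(-270 + (18769 + 137 - 56 - 7672)) = √(-270 + 11178) = √10908 = 6*√303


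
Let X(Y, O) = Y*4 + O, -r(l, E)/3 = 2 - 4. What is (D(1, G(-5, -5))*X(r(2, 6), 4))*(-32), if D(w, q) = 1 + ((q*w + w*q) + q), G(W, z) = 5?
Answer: -14336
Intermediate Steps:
r(l, E) = 6 (r(l, E) = -3*(2 - 4) = -3*(-2) = 6)
D(w, q) = 1 + q + 2*q*w (D(w, q) = 1 + ((q*w + q*w) + q) = 1 + (2*q*w + q) = 1 + (q + 2*q*w) = 1 + q + 2*q*w)
X(Y, O) = O + 4*Y (X(Y, O) = 4*Y + O = O + 4*Y)
(D(1, G(-5, -5))*X(r(2, 6), 4))*(-32) = ((1 + 5 + 2*5*1)*(4 + 4*6))*(-32) = ((1 + 5 + 10)*(4 + 24))*(-32) = (16*28)*(-32) = 448*(-32) = -14336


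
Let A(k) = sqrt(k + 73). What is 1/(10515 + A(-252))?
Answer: 10515/110565404 - I*sqrt(179)/110565404 ≈ 9.5102e-5 - 1.2101e-7*I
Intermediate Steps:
A(k) = sqrt(73 + k)
1/(10515 + A(-252)) = 1/(10515 + sqrt(73 - 252)) = 1/(10515 + sqrt(-179)) = 1/(10515 + I*sqrt(179))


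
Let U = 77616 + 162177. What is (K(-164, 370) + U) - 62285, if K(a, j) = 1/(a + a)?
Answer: 58222623/328 ≈ 1.7751e+5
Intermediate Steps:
K(a, j) = 1/(2*a)
U = 239793
(K(-164, 370) + U) - 62285 = ((1/2)/(-164) + 239793) - 62285 = ((1/2)*(-1/164) + 239793) - 62285 = (-1/328 + 239793) - 62285 = 78652103/328 - 62285 = 58222623/328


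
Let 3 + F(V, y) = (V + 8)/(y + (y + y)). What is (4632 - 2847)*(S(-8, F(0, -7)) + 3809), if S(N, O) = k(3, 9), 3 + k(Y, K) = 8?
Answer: 6807990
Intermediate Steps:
F(V, y) = -3 + (8 + V)/(3*y) (F(V, y) = -3 + (V + 8)/(y + (y + y)) = -3 + (8 + V)/(y + 2*y) = -3 + (8 + V)/((3*y)) = -3 + (8 + V)*(1/(3*y)) = -3 + (8 + V)/(3*y))
k(Y, K) = 5 (k(Y, K) = -3 + 8 = 5)
S(N, O) = 5
(4632 - 2847)*(S(-8, F(0, -7)) + 3809) = (4632 - 2847)*(5 + 3809) = 1785*3814 = 6807990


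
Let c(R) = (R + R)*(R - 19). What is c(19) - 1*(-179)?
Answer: 179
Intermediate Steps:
c(R) = 2*R*(-19 + R) (c(R) = (2*R)*(-19 + R) = 2*R*(-19 + R))
c(19) - 1*(-179) = 2*19*(-19 + 19) - 1*(-179) = 2*19*0 + 179 = 0 + 179 = 179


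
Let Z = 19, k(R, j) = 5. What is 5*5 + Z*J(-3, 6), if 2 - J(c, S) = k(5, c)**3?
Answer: -2312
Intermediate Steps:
J(c, S) = -123 (J(c, S) = 2 - 1*5**3 = 2 - 1*125 = 2 - 125 = -123)
5*5 + Z*J(-3, 6) = 5*5 + 19*(-123) = 25 - 2337 = -2312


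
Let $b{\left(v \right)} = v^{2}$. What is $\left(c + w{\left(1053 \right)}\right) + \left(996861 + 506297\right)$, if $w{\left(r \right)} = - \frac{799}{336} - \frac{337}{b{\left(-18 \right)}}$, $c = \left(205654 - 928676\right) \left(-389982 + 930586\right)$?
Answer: $- \frac{3545946169114369}{9072} \approx -3.9087 \cdot 10^{11}$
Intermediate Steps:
$c = -390868585288$ ($c = \left(-723022\right) 540604 = -390868585288$)
$w{\left(r \right)} = - \frac{31009}{9072}$ ($w{\left(r \right)} = - \frac{799}{336} - \frac{337}{\left(-18\right)^{2}} = \left(-799\right) \frac{1}{336} - \frac{337}{324} = - \frac{799}{336} - \frac{337}{324} = - \frac{31009}{9072}$)
$\left(c + w{\left(1053 \right)}\right) + \left(996861 + 506297\right) = \left(-390868585288 - \frac{31009}{9072}\right) + \left(996861 + 506297\right) = - \frac{3545959805763745}{9072} + 1503158 = - \frac{3545946169114369}{9072}$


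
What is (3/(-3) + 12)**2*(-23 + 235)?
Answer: 25652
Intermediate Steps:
(3/(-3) + 12)**2*(-23 + 235) = (3*(-1/3) + 12)**2*212 = (-1 + 12)**2*212 = 11**2*212 = 121*212 = 25652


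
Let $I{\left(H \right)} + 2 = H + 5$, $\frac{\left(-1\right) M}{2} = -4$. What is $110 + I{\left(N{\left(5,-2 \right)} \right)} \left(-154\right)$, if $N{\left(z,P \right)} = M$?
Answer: $-1584$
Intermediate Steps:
$M = 8$ ($M = \left(-2\right) \left(-4\right) = 8$)
$N{\left(z,P \right)} = 8$
$I{\left(H \right)} = 3 + H$ ($I{\left(H \right)} = -2 + \left(H + 5\right) = -2 + \left(5 + H\right) = 3 + H$)
$110 + I{\left(N{\left(5,-2 \right)} \right)} \left(-154\right) = 110 + \left(3 + 8\right) \left(-154\right) = 110 + 11 \left(-154\right) = 110 - 1694 = -1584$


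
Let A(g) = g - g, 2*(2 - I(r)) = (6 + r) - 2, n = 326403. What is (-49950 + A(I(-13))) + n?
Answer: 276453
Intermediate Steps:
I(r) = -r/2 (I(r) = 2 - ((6 + r) - 2)/2 = 2 - (4 + r)/2 = 2 + (-2 - r/2) = -r/2)
A(g) = 0
(-49950 + A(I(-13))) + n = (-49950 + 0) + 326403 = -49950 + 326403 = 276453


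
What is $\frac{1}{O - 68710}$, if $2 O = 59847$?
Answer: $- \frac{2}{77573} \approx -2.5782 \cdot 10^{-5}$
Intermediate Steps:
$O = \frac{59847}{2}$ ($O = \frac{1}{2} \cdot 59847 = \frac{59847}{2} \approx 29924.0$)
$\frac{1}{O - 68710} = \frac{1}{\frac{59847}{2} - 68710} = \frac{1}{- \frac{77573}{2}} = - \frac{2}{77573}$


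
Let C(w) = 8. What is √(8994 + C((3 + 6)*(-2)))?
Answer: √9002 ≈ 94.879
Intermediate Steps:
√(8994 + C((3 + 6)*(-2))) = √(8994 + 8) = √9002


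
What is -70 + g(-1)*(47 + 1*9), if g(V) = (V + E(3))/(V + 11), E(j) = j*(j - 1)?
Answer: -42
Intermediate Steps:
E(j) = j*(-1 + j)
g(V) = (6 + V)/(11 + V) (g(V) = (V + 3*(-1 + 3))/(V + 11) = (V + 3*2)/(11 + V) = (V + 6)/(11 + V) = (6 + V)/(11 + V))
-70 + g(-1)*(47 + 1*9) = -70 + ((6 - 1)/(11 - 1))*(47 + 1*9) = -70 + (5/10)*(47 + 9) = -70 + ((⅒)*5)*56 = -70 + (½)*56 = -70 + 28 = -42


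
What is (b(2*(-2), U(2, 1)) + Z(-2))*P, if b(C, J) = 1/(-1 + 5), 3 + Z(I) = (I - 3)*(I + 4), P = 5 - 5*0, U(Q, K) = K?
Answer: -255/4 ≈ -63.750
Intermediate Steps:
P = 5 (P = 5 + 0 = 5)
Z(I) = -3 + (-3 + I)*(4 + I) (Z(I) = -3 + (I - 3)*(I + 4) = -3 + (-3 + I)*(4 + I))
b(C, J) = 1/4
(b(2*(-2), U(2, 1)) + Z(-2))*P = (1/4 + (-15 - 2 + (-2)**2))*5 = (1/4 + (-15 - 2 + 4))*5 = (1/4 - 13)*5 = -51/4*5 = -255/4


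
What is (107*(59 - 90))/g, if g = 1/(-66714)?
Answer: 221290338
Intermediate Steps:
g = -1/66714 ≈ -1.4989e-5
(107*(59 - 90))/g = (107*(59 - 90))/(-1/66714) = (107*(-31))*(-66714) = -3317*(-66714) = 221290338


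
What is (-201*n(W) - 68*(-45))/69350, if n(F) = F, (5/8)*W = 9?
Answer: 414/173375 ≈ 0.0023879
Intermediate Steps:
W = 72/5 (W = (8/5)*9 = 72/5 ≈ 14.400)
(-201*n(W) - 68*(-45))/69350 = (-201*72/5 - 68*(-45))/69350 = (-14472/5 - 1*(-3060))*(1/69350) = (-14472/5 + 3060)*(1/69350) = (828/5)*(1/69350) = 414/173375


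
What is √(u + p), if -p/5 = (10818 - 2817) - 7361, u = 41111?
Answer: √37911 ≈ 194.71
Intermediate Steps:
p = -3200 (p = -5*((10818 - 2817) - 7361) = -5*(8001 - 7361) = -5*640 = -3200)
√(u + p) = √(41111 - 3200) = √37911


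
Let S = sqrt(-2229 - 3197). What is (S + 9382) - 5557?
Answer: 3825 + I*sqrt(5426) ≈ 3825.0 + 73.661*I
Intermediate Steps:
S = I*sqrt(5426) (S = sqrt(-5426) = I*sqrt(5426) ≈ 73.661*I)
(S + 9382) - 5557 = (I*sqrt(5426) + 9382) - 5557 = (9382 + I*sqrt(5426)) - 5557 = 3825 + I*sqrt(5426)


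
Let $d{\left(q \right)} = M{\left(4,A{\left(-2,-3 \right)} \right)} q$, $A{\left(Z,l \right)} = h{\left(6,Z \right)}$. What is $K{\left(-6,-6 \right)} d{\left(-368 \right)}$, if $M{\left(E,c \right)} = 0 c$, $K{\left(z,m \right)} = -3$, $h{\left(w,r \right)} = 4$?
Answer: $0$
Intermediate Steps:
$A{\left(Z,l \right)} = 4$
$M{\left(E,c \right)} = 0$
$d{\left(q \right)} = 0$ ($d{\left(q \right)} = 0 q = 0$)
$K{\left(-6,-6 \right)} d{\left(-368 \right)} = \left(-3\right) 0 = 0$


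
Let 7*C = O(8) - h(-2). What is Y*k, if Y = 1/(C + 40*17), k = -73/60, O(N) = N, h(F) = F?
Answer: -511/286200 ≈ -0.0017855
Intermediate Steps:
k = -73/60 (k = -73*1/60 = -73/60 ≈ -1.2167)
C = 10/7 (C = (8 - 1*(-2))/7 = (8 + 2)/7 = (⅐)*10 = 10/7 ≈ 1.4286)
Y = 7/4770 (Y = 1/(10/7 + 40*17) = 1/(10/7 + 680) = 1/(4770/7) = 7/4770 ≈ 0.0014675)
Y*k = (7/4770)*(-73/60) = -511/286200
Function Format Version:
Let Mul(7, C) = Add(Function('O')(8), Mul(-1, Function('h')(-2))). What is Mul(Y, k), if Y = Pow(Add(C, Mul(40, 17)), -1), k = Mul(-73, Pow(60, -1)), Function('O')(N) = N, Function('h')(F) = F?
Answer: Rational(-511, 286200) ≈ -0.0017855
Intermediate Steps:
k = Rational(-73, 60) (k = Mul(-73, Rational(1, 60)) = Rational(-73, 60) ≈ -1.2167)
C = Rational(10, 7) (C = Mul(Rational(1, 7), Add(8, Mul(-1, -2))) = Mul(Rational(1, 7), Add(8, 2)) = Mul(Rational(1, 7), 10) = Rational(10, 7) ≈ 1.4286)
Y = Rational(7, 4770) (Y = Pow(Add(Rational(10, 7), Mul(40, 17)), -1) = Pow(Add(Rational(10, 7), 680), -1) = Pow(Rational(4770, 7), -1) = Rational(7, 4770) ≈ 0.0014675)
Mul(Y, k) = Mul(Rational(7, 4770), Rational(-73, 60)) = Rational(-511, 286200)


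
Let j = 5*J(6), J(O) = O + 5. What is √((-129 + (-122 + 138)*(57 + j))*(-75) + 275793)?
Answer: 2*√37767 ≈ 388.67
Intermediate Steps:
J(O) = 5 + O
j = 55 (j = 5*(5 + 6) = 5*11 = 55)
√((-129 + (-122 + 138)*(57 + j))*(-75) + 275793) = √((-129 + (-122 + 138)*(57 + 55))*(-75) + 275793) = √((-129 + 16*112)*(-75) + 275793) = √((-129 + 1792)*(-75) + 275793) = √(1663*(-75) + 275793) = √(-124725 + 275793) = √151068 = 2*√37767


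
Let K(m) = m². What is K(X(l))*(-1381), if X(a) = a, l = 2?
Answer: -5524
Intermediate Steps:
K(X(l))*(-1381) = 2²*(-1381) = 4*(-1381) = -5524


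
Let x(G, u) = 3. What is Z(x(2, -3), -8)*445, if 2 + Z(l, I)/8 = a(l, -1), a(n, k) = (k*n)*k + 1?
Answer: 7120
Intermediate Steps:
a(n, k) = 1 + n*k² (a(n, k) = n*k² + 1 = 1 + n*k²)
Z(l, I) = -8 + 8*l (Z(l, I) = -16 + 8*(1 + l*(-1)²) = -16 + 8*(1 + l*1) = -16 + 8*(1 + l) = -16 + (8 + 8*l) = -8 + 8*l)
Z(x(2, -3), -8)*445 = (-8 + 8*3)*445 = (-8 + 24)*445 = 16*445 = 7120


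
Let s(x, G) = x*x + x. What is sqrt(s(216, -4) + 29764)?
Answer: 14*sqrt(391) ≈ 276.83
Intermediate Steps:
s(x, G) = x + x**2 (s(x, G) = x**2 + x = x + x**2)
sqrt(s(216, -4) + 29764) = sqrt(216*(1 + 216) + 29764) = sqrt(216*217 + 29764) = sqrt(46872 + 29764) = sqrt(76636) = 14*sqrt(391)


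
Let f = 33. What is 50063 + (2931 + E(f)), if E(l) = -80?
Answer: 52914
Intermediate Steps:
50063 + (2931 + E(f)) = 50063 + (2931 - 80) = 50063 + 2851 = 52914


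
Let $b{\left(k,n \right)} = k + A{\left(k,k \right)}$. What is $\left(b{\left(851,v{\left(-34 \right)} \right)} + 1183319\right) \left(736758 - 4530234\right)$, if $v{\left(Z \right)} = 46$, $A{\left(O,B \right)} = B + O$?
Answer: $-4498576971072$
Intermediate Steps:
$b{\left(k,n \right)} = 3 k$ ($b{\left(k,n \right)} = k + \left(k + k\right) = k + 2 k = 3 k$)
$\left(b{\left(851,v{\left(-34 \right)} \right)} + 1183319\right) \left(736758 - 4530234\right) = \left(3 \cdot 851 + 1183319\right) \left(736758 - 4530234\right) = \left(2553 + 1183319\right) \left(-3793476\right) = 1185872 \left(-3793476\right) = -4498576971072$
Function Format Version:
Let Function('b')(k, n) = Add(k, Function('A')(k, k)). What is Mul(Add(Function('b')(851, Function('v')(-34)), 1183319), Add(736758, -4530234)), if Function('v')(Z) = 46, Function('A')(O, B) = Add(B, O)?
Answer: -4498576971072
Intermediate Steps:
Function('b')(k, n) = Mul(3, k) (Function('b')(k, n) = Add(k, Add(k, k)) = Add(k, Mul(2, k)) = Mul(3, k))
Mul(Add(Function('b')(851, Function('v')(-34)), 1183319), Add(736758, -4530234)) = Mul(Add(Mul(3, 851), 1183319), Add(736758, -4530234)) = Mul(Add(2553, 1183319), -3793476) = Mul(1185872, -3793476) = -4498576971072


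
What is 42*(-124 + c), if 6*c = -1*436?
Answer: -8260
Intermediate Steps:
c = -218/3 (c = (-1*436)/6 = (⅙)*(-436) = -218/3 ≈ -72.667)
42*(-124 + c) = 42*(-124 - 218/3) = 42*(-590/3) = -8260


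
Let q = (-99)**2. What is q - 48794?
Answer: -38993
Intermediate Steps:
q = 9801
q - 48794 = 9801 - 48794 = -38993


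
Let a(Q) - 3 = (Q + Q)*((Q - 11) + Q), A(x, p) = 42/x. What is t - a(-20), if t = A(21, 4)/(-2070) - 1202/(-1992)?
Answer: -701808647/343620 ≈ -2042.4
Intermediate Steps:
a(Q) = 3 + 2*Q*(-11 + 2*Q) (a(Q) = 3 + (Q + Q)*((Q - 11) + Q) = 3 + (2*Q)*((-11 + Q) + Q) = 3 + (2*Q)*(-11 + 2*Q) = 3 + 2*Q*(-11 + 2*Q))
t = 207013/343620 (t = (42/21)/(-2070) - 1202/(-1992) = (42*(1/21))*(-1/2070) - 1202*(-1/1992) = 2*(-1/2070) + 601/996 = -1/1035 + 601/996 = 207013/343620 ≈ 0.60245)
t - a(-20) = 207013/343620 - (3 - 22*(-20) + 4*(-20)**2) = 207013/343620 - (3 + 440 + 4*400) = 207013/343620 - (3 + 440 + 1600) = 207013/343620 - 1*2043 = 207013/343620 - 2043 = -701808647/343620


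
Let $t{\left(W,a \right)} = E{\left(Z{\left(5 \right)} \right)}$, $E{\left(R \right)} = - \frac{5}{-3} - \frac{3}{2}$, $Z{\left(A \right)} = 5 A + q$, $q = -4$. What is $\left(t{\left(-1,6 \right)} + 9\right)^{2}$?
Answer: $\frac{3025}{36} \approx 84.028$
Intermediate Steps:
$Z{\left(A \right)} = -4 + 5 A$ ($Z{\left(A \right)} = 5 A - 4 = -4 + 5 A$)
$E{\left(R \right)} = \frac{1}{6}$ ($E{\left(R \right)} = \left(-5\right) \left(- \frac{1}{3}\right) - \frac{3}{2} = \frac{5}{3} - \frac{3}{2} = \frac{1}{6}$)
$t{\left(W,a \right)} = \frac{1}{6}$
$\left(t{\left(-1,6 \right)} + 9\right)^{2} = \left(\frac{1}{6} + 9\right)^{2} = \left(\frac{55}{6}\right)^{2} = \frac{3025}{36}$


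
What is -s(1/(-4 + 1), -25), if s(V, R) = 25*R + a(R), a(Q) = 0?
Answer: 625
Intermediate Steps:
s(V, R) = 25*R (s(V, R) = 25*R + 0 = 25*R)
-s(1/(-4 + 1), -25) = -25*(-25) = -1*(-625) = 625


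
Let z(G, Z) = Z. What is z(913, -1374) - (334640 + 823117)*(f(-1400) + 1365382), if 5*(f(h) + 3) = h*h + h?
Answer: -2034293668317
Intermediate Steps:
f(h) = -3 + h/5 + h²/5 (f(h) = -3 + (h*h + h)/5 = -3 + (h² + h)/5 = -3 + (h + h²)/5 = -3 + (h/5 + h²/5) = -3 + h/5 + h²/5)
z(913, -1374) - (334640 + 823117)*(f(-1400) + 1365382) = -1374 - (334640 + 823117)*((-3 + (⅕)*(-1400) + (⅕)*(-1400)²) + 1365382) = -1374 - 1157757*((-3 - 280 + (⅕)*1960000) + 1365382) = -1374 - 1157757*((-3 - 280 + 392000) + 1365382) = -1374 - 1157757*(391717 + 1365382) = -1374 - 1157757*1757099 = -1374 - 1*2034293666943 = -1374 - 2034293666943 = -2034293668317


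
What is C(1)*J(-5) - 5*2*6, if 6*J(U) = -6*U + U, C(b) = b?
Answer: -335/6 ≈ -55.833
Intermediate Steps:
J(U) = -5*U/6 (J(U) = (-6*U + U)/6 = (-5*U)/6 = -5*U/6)
C(1)*J(-5) - 5*2*6 = 1*(-⅚*(-5)) - 5*2*6 = 1*(25/6) - 10*6 = 25/6 - 60 = -335/6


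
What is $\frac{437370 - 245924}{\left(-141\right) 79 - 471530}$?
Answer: $- \frac{191446}{482669} \approx -0.39664$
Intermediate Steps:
$\frac{437370 - 245924}{\left(-141\right) 79 - 471530} = \frac{191446}{-11139 - 471530} = \frac{191446}{-482669} = 191446 \left(- \frac{1}{482669}\right) = - \frac{191446}{482669}$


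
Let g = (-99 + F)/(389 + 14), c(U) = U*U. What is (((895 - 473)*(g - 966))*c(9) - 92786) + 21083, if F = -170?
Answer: -13345075503/403 ≈ -3.3114e+7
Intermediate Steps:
c(U) = U**2
g = -269/403 (g = (-99 - 170)/(389 + 14) = -269/403 ≈ -0.66749)
(((895 - 473)*(g - 966))*c(9) - 92786) + 21083 = (((895 - 473)*(-269/403 - 966))*9**2 - 92786) + 21083 = ((422*(-389567/403))*81 - 92786) + 21083 = (-164397274/403*81 - 92786) + 21083 = (-13316179194/403 - 92786) + 21083 = -13353571952/403 + 21083 = -13345075503/403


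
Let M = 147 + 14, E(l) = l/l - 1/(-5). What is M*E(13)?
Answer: 966/5 ≈ 193.20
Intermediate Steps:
E(l) = 6/5 (E(l) = 1 - 1*(-⅕) = 1 + ⅕ = 6/5)
M = 161
M*E(13) = 161*(6/5) = 966/5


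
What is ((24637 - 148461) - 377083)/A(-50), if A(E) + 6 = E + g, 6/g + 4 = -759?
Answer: 382192041/42734 ≈ 8943.5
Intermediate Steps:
g = -6/763 (g = 6/(-4 - 759) = 6/(-763) = 6*(-1/763) = -6/763 ≈ -0.0078637)
A(E) = -4584/763 + E (A(E) = -6 + (E - 6/763) = -6 + (-6/763 + E) = -4584/763 + E)
((24637 - 148461) - 377083)/A(-50) = ((24637 - 148461) - 377083)/(-4584/763 - 50) = (-123824 - 377083)/(-42734/763) = -500907*(-763/42734) = 382192041/42734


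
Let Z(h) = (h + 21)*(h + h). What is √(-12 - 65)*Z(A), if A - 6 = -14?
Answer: -208*I*√77 ≈ -1825.2*I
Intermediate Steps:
A = -8 (A = 6 - 14 = -8)
Z(h) = 2*h*(21 + h) (Z(h) = (21 + h)*(2*h) = 2*h*(21 + h))
√(-12 - 65)*Z(A) = √(-12 - 65)*(2*(-8)*(21 - 8)) = √(-77)*(2*(-8)*13) = (I*√77)*(-208) = -208*I*√77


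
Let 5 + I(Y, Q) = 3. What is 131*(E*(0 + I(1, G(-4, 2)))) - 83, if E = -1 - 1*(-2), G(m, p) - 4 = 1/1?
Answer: -345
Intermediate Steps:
G(m, p) = 5 (G(m, p) = 4 + 1/1 = 4 + 1 = 5)
E = 1 (E = -1 + 2 = 1)
I(Y, Q) = -2 (I(Y, Q) = -5 + 3 = -2)
131*(E*(0 + I(1, G(-4, 2)))) - 83 = 131*(1*(0 - 2)) - 83 = 131*(1*(-2)) - 83 = 131*(-2) - 83 = -262 - 83 = -345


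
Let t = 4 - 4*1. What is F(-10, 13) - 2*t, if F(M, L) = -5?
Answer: -5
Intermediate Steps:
t = 0 (t = 4 - 4 = 0)
F(-10, 13) - 2*t = -5 - 2*0 = -5 + 0 = -5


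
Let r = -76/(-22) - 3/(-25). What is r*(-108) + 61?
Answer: -89389/275 ≈ -325.05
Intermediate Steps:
r = 983/275 (r = -76*(-1/22) - 3*(-1/25) = 38/11 + 3/25 = 983/275 ≈ 3.5745)
r*(-108) + 61 = (983/275)*(-108) + 61 = -106164/275 + 61 = -89389/275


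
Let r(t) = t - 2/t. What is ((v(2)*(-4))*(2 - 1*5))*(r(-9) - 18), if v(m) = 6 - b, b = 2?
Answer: -3856/3 ≈ -1285.3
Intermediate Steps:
v(m) = 4 (v(m) = 6 - 1*2 = 6 - 2 = 4)
((v(2)*(-4))*(2 - 1*5))*(r(-9) - 18) = ((4*(-4))*(2 - 1*5))*((-9 - 2/(-9)) - 18) = (-16*(2 - 5))*((-9 - 2*(-⅑)) - 18) = (-16*(-3))*((-9 + 2/9) - 18) = 48*(-79/9 - 18) = 48*(-241/9) = -3856/3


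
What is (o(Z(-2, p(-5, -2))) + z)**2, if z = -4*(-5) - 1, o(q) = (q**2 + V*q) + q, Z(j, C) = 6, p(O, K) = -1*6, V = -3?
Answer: 1849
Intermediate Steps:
p(O, K) = -6
o(q) = q**2 - 2*q (o(q) = (q**2 - 3*q) + q = q**2 - 2*q)
z = 19 (z = 20 - 1 = 19)
(o(Z(-2, p(-5, -2))) + z)**2 = (6*(-2 + 6) + 19)**2 = (6*4 + 19)**2 = (24 + 19)**2 = 43**2 = 1849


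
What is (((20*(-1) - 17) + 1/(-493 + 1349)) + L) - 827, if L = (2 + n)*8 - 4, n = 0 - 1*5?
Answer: -763551/856 ≈ -892.00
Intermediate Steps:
n = -5 (n = 0 - 5 = -5)
L = -28 (L = (2 - 5)*8 - 4 = -3*8 - 4 = -24 - 4 = -28)
(((20*(-1) - 17) + 1/(-493 + 1349)) + L) - 827 = (((20*(-1) - 17) + 1/(-493 + 1349)) - 28) - 827 = (((-20 - 17) + 1/856) - 28) - 827 = ((-37 + 1/856) - 28) - 827 = (-31671/856 - 28) - 827 = -55639/856 - 827 = -763551/856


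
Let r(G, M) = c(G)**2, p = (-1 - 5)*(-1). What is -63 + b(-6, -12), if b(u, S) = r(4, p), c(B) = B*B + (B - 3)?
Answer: 226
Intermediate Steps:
c(B) = -3 + B + B**2 (c(B) = B**2 + (-3 + B) = -3 + B + B**2)
p = 6 (p = -6*(-1) = 6)
r(G, M) = (-3 + G + G**2)**2
b(u, S) = 289 (b(u, S) = (-3 + 4 + 4**2)**2 = (-3 + 4 + 16)**2 = 17**2 = 289)
-63 + b(-6, -12) = -63 + 289 = 226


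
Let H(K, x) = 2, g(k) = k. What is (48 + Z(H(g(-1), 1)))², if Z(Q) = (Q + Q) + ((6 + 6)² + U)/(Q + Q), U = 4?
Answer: 7921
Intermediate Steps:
Z(Q) = 2*Q + 74/Q (Z(Q) = (Q + Q) + ((6 + 6)² + 4)/(Q + Q) = 2*Q + (12² + 4)/((2*Q)) = 2*Q + (144 + 4)*(1/(2*Q)) = 2*Q + 148*(1/(2*Q)) = 2*Q + 74/Q)
(48 + Z(H(g(-1), 1)))² = (48 + (2*2 + 74/2))² = (48 + (4 + 74*(½)))² = (48 + (4 + 37))² = (48 + 41)² = 89² = 7921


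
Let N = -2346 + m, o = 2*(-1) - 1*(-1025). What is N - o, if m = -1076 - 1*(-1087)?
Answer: -3358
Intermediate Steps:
m = 11 (m = -1076 + 1087 = 11)
o = 1023 (o = -2 + 1025 = 1023)
N = -2335 (N = -2346 + 11 = -2335)
N - o = -2335 - 1*1023 = -2335 - 1023 = -3358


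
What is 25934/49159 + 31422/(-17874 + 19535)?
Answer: 144340952/7423009 ≈ 19.445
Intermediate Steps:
25934/49159 + 31422/(-17874 + 19535) = 25934*(1/49159) + 31422/1661 = 25934/49159 + 31422*(1/1661) = 25934/49159 + 31422/1661 = 144340952/7423009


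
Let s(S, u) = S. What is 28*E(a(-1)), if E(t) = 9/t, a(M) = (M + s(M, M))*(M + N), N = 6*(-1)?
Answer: 18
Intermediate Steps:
N = -6
a(M) = 2*M*(-6 + M) (a(M) = (M + M)*(M - 6) = (2*M)*(-6 + M) = 2*M*(-6 + M))
28*E(a(-1)) = 28*(9/((2*(-1)*(-6 - 1)))) = 28*(9/((2*(-1)*(-7)))) = 28*(9/14) = 18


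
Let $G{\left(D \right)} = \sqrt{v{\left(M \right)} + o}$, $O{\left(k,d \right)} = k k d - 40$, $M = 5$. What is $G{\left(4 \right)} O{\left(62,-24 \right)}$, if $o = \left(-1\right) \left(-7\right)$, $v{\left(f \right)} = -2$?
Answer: $- 92296 \sqrt{5} \approx -2.0638 \cdot 10^{5}$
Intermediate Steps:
$O{\left(k,d \right)} = -40 + d k^{2}$ ($O{\left(k,d \right)} = k^{2} d - 40 = d k^{2} - 40 = -40 + d k^{2}$)
$o = 7$
$G{\left(D \right)} = \sqrt{5}$ ($G{\left(D \right)} = \sqrt{-2 + 7} = \sqrt{5}$)
$G{\left(4 \right)} O{\left(62,-24 \right)} = \sqrt{5} \left(-40 - 24 \cdot 62^{2}\right) = \sqrt{5} \left(-40 - 92256\right) = \sqrt{5} \left(-92296\right) = - 92296 \sqrt{5}$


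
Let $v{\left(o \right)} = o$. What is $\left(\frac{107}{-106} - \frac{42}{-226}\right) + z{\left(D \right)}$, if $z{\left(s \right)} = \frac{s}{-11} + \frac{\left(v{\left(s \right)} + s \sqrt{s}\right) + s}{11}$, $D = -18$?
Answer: $- \frac{324119}{131758} - \frac{54 i \sqrt{2}}{11} \approx -2.46 - 6.9425 i$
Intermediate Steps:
$z{\left(s \right)} = \frac{s}{11} + \frac{s^{\frac{3}{2}}}{11}$ ($z{\left(s \right)} = \frac{s}{-11} + \frac{\left(s + s \sqrt{s}\right) + s}{11} = s \left(- \frac{1}{11}\right) + \left(\left(s + s^{\frac{3}{2}}\right) + s\right) \frac{1}{11} = - \frac{s}{11} + \left(s^{\frac{3}{2}} + 2 s\right) \frac{1}{11} = - \frac{s}{11} + \left(\frac{s^{\frac{3}{2}}}{11} + \frac{2 s}{11}\right) = \frac{s}{11} + \frac{s^{\frac{3}{2}}}{11}$)
$\left(\frac{107}{-106} - \frac{42}{-226}\right) + z{\left(D \right)} = \left(\frac{107}{-106} - \frac{42}{-226}\right) + \left(\frac{1}{11} \left(-18\right) + \frac{\left(-18\right)^{\frac{3}{2}}}{11}\right) = \left(107 \left(- \frac{1}{106}\right) - - \frac{21}{113}\right) - \left(\frac{18}{11} - \frac{\left(-54\right) i \sqrt{2}}{11}\right) = \left(- \frac{107}{106} + \frac{21}{113}\right) - \left(\frac{18}{11} + \frac{54 i \sqrt{2}}{11}\right) = - \frac{9865}{11978} - \left(\frac{18}{11} + \frac{54 i \sqrt{2}}{11}\right) = - \frac{324119}{131758} - \frac{54 i \sqrt{2}}{11}$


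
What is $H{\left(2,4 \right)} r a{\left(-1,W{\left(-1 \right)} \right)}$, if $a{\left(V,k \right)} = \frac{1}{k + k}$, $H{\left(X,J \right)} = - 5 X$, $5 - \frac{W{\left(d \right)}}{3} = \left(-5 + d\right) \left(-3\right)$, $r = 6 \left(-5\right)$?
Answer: $- \frac{50}{13} \approx -3.8462$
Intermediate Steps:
$r = -30$
$W{\left(d \right)} = -30 + 9 d$ ($W{\left(d \right)} = 15 - 3 \left(-5 + d\right) \left(-3\right) = 15 - 3 \left(15 - 3 d\right) = 15 + \left(-45 + 9 d\right) = -30 + 9 d$)
$a{\left(V,k \right)} = \frac{1}{2 k}$
$H{\left(2,4 \right)} r a{\left(-1,W{\left(-1 \right)} \right)} = \left(-5\right) 2 \left(-30\right) \frac{1}{2 \left(-30 + 9 \left(-1\right)\right)} = \left(-10\right) \left(-30\right) \frac{1}{2 \left(-30 - 9\right)} = 300 \frac{1}{2 \left(-39\right)} = 300 \cdot \frac{1}{2} \left(- \frac{1}{39}\right) = 300 \left(- \frac{1}{78}\right) = - \frac{50}{13}$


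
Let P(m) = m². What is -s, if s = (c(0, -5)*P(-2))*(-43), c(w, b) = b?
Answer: -860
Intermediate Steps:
s = 860 (s = -5*(-2)²*(-43) = -5*4*(-43) = -20*(-43) = 860)
-s = -1*860 = -860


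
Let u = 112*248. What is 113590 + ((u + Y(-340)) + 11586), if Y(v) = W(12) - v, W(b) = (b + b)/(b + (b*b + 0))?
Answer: 1992798/13 ≈ 1.5329e+5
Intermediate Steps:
u = 27776
W(b) = 2*b/(b + b²) (W(b) = (2*b)/(b + (b² + 0)) = (2*b)/(b + b²) = 2*b/(b + b²))
Y(v) = 2/13 - v (Y(v) = 2/(1 + 12) - v = 2/13 - v)
113590 + ((u + Y(-340)) + 11586) = 113590 + ((27776 + (2/13 - 1*(-340))) + 11586) = 113590 + ((27776 + (2/13 + 340)) + 11586) = 113590 + ((27776 + 4422/13) + 11586) = 113590 + (365510/13 + 11586) = 113590 + 516128/13 = 1992798/13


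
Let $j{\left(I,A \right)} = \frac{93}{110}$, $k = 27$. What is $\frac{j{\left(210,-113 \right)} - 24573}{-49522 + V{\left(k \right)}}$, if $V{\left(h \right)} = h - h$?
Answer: $\frac{2702937}{5447420} \approx 0.49619$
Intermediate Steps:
$V{\left(h \right)} = 0$
$j{\left(I,A \right)} = \frac{93}{110}$ ($j{\left(I,A \right)} = 93 \cdot \frac{1}{110} = \frac{93}{110}$)
$\frac{j{\left(210,-113 \right)} - 24573}{-49522 + V{\left(k \right)}} = \frac{\frac{93}{110} - 24573}{-49522 + 0} = - \frac{2702937}{110 \left(-49522\right)} = \left(- \frac{2702937}{110}\right) \left(- \frac{1}{49522}\right) = \frac{2702937}{5447420}$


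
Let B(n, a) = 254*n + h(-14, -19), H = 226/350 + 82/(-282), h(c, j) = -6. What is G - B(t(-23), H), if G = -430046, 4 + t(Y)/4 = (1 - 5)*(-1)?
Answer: -430040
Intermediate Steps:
H = 8758/24675 (H = 226*(1/350) + 82*(-1/282) = 113/175 - 41/141 = 8758/24675 ≈ 0.35493)
t(Y) = 0 (t(Y) = -16 + 4*((1 - 5)*(-1)) = -16 + 4*(-4*(-1)) = -16 + 4*4 = -16 + 16 = 0)
B(n, a) = -6 + 254*n (B(n, a) = 254*n - 6 = -6 + 254*n)
G - B(t(-23), H) = -430046 - (-6 + 254*0) = -430046 - (-6 + 0) = -430046 - 1*(-6) = -430046 + 6 = -430040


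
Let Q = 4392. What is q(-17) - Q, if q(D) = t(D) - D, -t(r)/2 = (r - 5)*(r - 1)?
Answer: -5167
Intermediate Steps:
t(r) = -2*(-1 + r)*(-5 + r) (t(r) = -2*(r - 5)*(r - 1) = -2*(-5 + r)*(-1 + r) = -2*(-1 + r)*(-5 + r))
q(D) = -10 - 2*D² + 11*D (q(D) = (-10 - 2*D² + 12*D) - D = -10 - 2*D² + 11*D)
q(-17) - Q = (-10 - 2*(-17)² + 11*(-17)) - 1*4392 = (-10 - 2*289 - 187) - 4392 = (-10 - 578 - 187) - 4392 = -775 - 4392 = -5167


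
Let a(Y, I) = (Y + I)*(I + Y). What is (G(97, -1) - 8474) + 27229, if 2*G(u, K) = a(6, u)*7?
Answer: 111773/2 ≈ 55887.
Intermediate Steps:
a(Y, I) = (I + Y)² (a(Y, I) = (I + Y)*(I + Y) = (I + Y)²)
G(u, K) = 7*(6 + u)²/2 (G(u, K) = ((u + 6)²*7)/2 = ((6 + u)²*7)/2 = (7*(6 + u)²)/2 = 7*(6 + u)²/2)
(G(97, -1) - 8474) + 27229 = (7*(6 + 97)²/2 - 8474) + 27229 = ((7/2)*103² - 8474) + 27229 = ((7/2)*10609 - 8474) + 27229 = (74263/2 - 8474) + 27229 = 57315/2 + 27229 = 111773/2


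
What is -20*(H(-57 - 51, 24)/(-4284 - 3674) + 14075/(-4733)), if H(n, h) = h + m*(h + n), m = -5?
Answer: 1141103020/18832607 ≈ 60.592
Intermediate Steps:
H(n, h) = -5*n - 4*h (H(n, h) = h - 5*(h + n) = h + (-5*h - 5*n) = -5*n - 4*h)
-20*(H(-57 - 51, 24)/(-4284 - 3674) + 14075/(-4733)) = -20*((-5*(-57 - 51) - 4*24)/(-4284 - 3674) + 14075/(-4733)) = -20*((-5*(-108) - 96)/(-7958) + 14075*(-1/4733)) = -20*((540 - 96)*(-1/7958) - 14075/4733) = -20*(444*(-1/7958) - 14075/4733) = -20*(-222/3979 - 14075/4733) = -20*(-57055151/18832607) = 1141103020/18832607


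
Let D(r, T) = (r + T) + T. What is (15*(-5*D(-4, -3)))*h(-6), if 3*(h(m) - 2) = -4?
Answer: 500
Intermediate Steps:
D(r, T) = r + 2*T (D(r, T) = (T + r) + T = r + 2*T)
h(m) = ⅔ (h(m) = 2 + (⅓)*(-4) = 2 - 4/3 = ⅔)
(15*(-5*D(-4, -3)))*h(-6) = (15*(-5*(-4 + 2*(-3))))*(⅔) = (15*(-5*(-4 - 6)))*(⅔) = (15*(-5*(-10)))*(⅔) = (15*50)*(⅔) = 750*(⅔) = 500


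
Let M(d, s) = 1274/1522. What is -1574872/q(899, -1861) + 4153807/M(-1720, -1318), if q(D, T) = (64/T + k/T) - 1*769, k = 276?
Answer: 646677813133361/130261859 ≈ 4.9644e+6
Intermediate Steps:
M(d, s) = 637/761 (M(d, s) = 1274*(1/1522) = 637/761)
q(D, T) = -769 + 340/T (q(D, T) = (64/T + 276/T) - 1*769 = 340/T - 769 = -769 + 340/T)
-1574872/q(899, -1861) + 4153807/M(-1720, -1318) = -1574872/(-769 + 340/(-1861)) + 4153807/(637/761) = -1574872/(-769 + 340*(-1/1861)) + 4153807*(761/637) = -1574872/(-769 - 340/1861) + 451578161/91 = -1574872/(-1431449/1861) + 451578161/91 = -1574872*(-1861/1431449) + 451578161/91 = 2930836792/1431449 + 451578161/91 = 646677813133361/130261859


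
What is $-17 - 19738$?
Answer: $-19755$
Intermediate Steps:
$-17 - 19738 = -19755$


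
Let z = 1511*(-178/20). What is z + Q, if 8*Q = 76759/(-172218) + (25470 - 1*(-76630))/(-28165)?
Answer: -521854205411539/38804159760 ≈ -13448.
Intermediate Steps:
z = -134479/10 (z = 1511*(-178*1/20) = 1511*(-89/10) = -134479/10 ≈ -13448.)
Q = -3949075007/7760831952 (Q = (76759/(-172218) + (25470 - 1*(-76630))/(-28165))/8 = (76759*(-1/172218) + (25470 + 76630)*(-1/28165))/8 = (-76759/172218 + 102100*(-1/28165))/8 = (-76759/172218 - 20420/5633)/8 = (⅛)*(-3949075007/970103994) = -3949075007/7760831952 ≈ -0.50885)
z + Q = -134479/10 - 3949075007/7760831952 = -521854205411539/38804159760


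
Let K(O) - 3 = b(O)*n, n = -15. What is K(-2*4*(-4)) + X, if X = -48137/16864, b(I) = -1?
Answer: 255415/16864 ≈ 15.146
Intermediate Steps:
K(O) = 18 (K(O) = 3 - 1*(-15) = 3 + 15 = 18)
X = -48137/16864 (X = -48137*1/16864 = -48137/16864 ≈ -2.8544)
K(-2*4*(-4)) + X = 18 - 48137/16864 = 255415/16864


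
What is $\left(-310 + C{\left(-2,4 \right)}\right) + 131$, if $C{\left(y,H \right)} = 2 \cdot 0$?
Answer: $-179$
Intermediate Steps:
$C{\left(y,H \right)} = 0$
$\left(-310 + C{\left(-2,4 \right)}\right) + 131 = \left(-310 + 0\right) + 131 = -310 + 131 = -179$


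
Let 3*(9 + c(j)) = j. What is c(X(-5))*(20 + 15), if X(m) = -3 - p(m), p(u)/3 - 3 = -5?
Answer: -280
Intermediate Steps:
p(u) = -6 (p(u) = 9 + 3*(-5) = 9 - 15 = -6)
X(m) = 3 (X(m) = -3 - 1*(-6) = -3 + 6 = 3)
c(j) = -9 + j/3
c(X(-5))*(20 + 15) = (-9 + (⅓)*3)*(20 + 15) = (-9 + 1)*35 = -8*35 = -280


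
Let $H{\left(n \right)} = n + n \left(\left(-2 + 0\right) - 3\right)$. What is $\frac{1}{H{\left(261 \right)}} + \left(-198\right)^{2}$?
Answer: $\frac{40928975}{1044} \approx 39204.0$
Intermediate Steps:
$H{\left(n \right)} = - 4 n$ ($H{\left(n \right)} = n + n \left(-2 - 3\right) = n + n \left(-5\right) = n - 5 n = - 4 n$)
$\frac{1}{H{\left(261 \right)}} + \left(-198\right)^{2} = \frac{1}{\left(-4\right) 261} + \left(-198\right)^{2} = \frac{1}{-1044} + 39204 = - \frac{1}{1044} + 39204 = \frac{40928975}{1044}$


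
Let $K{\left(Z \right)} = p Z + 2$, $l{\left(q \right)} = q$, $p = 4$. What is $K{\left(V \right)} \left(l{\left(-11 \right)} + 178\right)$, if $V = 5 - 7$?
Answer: $-1002$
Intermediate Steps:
$V = -2$ ($V = 5 - 7 = -2$)
$K{\left(Z \right)} = 2 + 4 Z$ ($K{\left(Z \right)} = 4 Z + 2 = 2 + 4 Z$)
$K{\left(V \right)} \left(l{\left(-11 \right)} + 178\right) = \left(2 + 4 \left(-2\right)\right) \left(-11 + 178\right) = \left(2 - 8\right) 167 = \left(-6\right) 167 = -1002$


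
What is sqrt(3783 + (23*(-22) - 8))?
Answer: sqrt(3269) ≈ 57.175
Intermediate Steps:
sqrt(3783 + (23*(-22) - 8)) = sqrt(3783 + (-506 - 8)) = sqrt(3783 - 514) = sqrt(3269)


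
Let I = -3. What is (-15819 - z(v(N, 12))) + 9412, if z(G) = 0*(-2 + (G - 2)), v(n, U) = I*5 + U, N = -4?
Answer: -6407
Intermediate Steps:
v(n, U) = -15 + U (v(n, U) = -3*5 + U = -15 + U)
z(G) = 0 (z(G) = 0*(-2 + (-2 + G)) = 0*(-4 + G) = 0)
(-15819 - z(v(N, 12))) + 9412 = (-15819 - 1*0) + 9412 = (-15819 + 0) + 9412 = -15819 + 9412 = -6407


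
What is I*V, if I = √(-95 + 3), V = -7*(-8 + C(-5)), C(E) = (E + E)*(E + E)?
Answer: -1288*I*√23 ≈ -6177.0*I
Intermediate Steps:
C(E) = 4*E² (C(E) = (2*E)*(2*E) = 4*E²)
V = -644 (V = -7*(-8 + 4*(-5)²) = -7*(-8 + 4*25) = -7*(-8 + 100) = -7*92 = -644)
I = 2*I*√23 (I = √(-92) = 2*I*√23 ≈ 9.5917*I)
I*V = (2*I*√23)*(-644) = -1288*I*√23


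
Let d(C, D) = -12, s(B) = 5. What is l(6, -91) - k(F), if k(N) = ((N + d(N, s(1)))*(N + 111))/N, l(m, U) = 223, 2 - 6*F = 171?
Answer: 106345/1014 ≈ 104.88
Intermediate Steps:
F = -169/6 (F = ⅓ - ⅙*171 = ⅓ - 57/2 = -169/6 ≈ -28.167)
k(N) = (-12 + N)*(111 + N)/N (k(N) = ((N - 12)*(N + 111))/N = ((-12 + N)*(111 + N))/N = (-12 + N)*(111 + N)/N)
l(6, -91) - k(F) = 223 - (99 - 169/6 - 1332/(-169/6)) = 223 - (99 - 169/6 - 1332*(-6/169)) = 223 - (99 - 169/6 + 7992/169) = 223 - 1*119777/1014 = 223 - 119777/1014 = 106345/1014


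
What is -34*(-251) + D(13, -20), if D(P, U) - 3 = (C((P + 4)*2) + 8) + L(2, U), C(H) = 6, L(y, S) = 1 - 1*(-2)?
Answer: 8554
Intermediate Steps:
L(y, S) = 3 (L(y, S) = 1 + 2 = 3)
D(P, U) = 20 (D(P, U) = 3 + ((6 + 8) + 3) = 3 + (14 + 3) = 3 + 17 = 20)
-34*(-251) + D(13, -20) = -34*(-251) + 20 = 8534 + 20 = 8554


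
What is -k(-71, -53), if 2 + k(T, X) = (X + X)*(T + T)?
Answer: -15050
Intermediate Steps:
k(T, X) = -2 + 4*T*X (k(T, X) = -2 + (X + X)*(T + T) = -2 + (2*X)*(2*T) = -2 + 4*T*X)
-k(-71, -53) = -(-2 + 4*(-71)*(-53)) = -(-2 + 15052) = -1*15050 = -15050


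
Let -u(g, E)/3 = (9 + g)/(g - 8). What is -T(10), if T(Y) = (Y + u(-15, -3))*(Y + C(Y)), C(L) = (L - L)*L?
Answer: -2120/23 ≈ -92.174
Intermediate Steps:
u(g, E) = -3*(9 + g)/(-8 + g) (u(g, E) = -3*(9 + g)/(g - 8) = -3*(9 + g)/(-8 + g))
C(L) = 0 (C(L) = 0*L = 0)
T(Y) = Y*(-18/23 + Y) (T(Y) = (Y + 3*(-9 - 1*(-15))/(-8 - 15))*(Y + 0) = (Y + 3*(-9 + 15)/(-23))*Y = (Y + 3*(-1/23)*6)*Y = (Y - 18/23)*Y = (-18/23 + Y)*Y = Y*(-18/23 + Y))
-T(10) = -10*(-18 + 23*10)/23 = -10*(-18 + 230)/23 = -10*212/23 = -1*2120/23 = -2120/23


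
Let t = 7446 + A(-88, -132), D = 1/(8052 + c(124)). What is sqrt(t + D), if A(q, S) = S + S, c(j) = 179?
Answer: sqrt(486575918933)/8231 ≈ 84.747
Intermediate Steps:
A(q, S) = 2*S
D = 1/8231 (D = 1/(8052 + 179) = 1/8231 ≈ 0.00012149)
t = 7182 (t = 7446 + 2*(-132) = 7446 - 264 = 7182)
sqrt(t + D) = sqrt(7182 + 1/8231) = sqrt(59115043/8231) = sqrt(486575918933)/8231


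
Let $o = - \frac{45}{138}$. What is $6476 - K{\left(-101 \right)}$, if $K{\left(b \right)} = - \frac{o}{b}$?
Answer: $\frac{30087511}{4646} \approx 6476.0$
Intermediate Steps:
$o = - \frac{15}{46}$ ($o = \left(-45\right) \frac{1}{138} = - \frac{15}{46} \approx -0.32609$)
$K{\left(b \right)} = \frac{15}{46 b}$ ($K{\left(b \right)} = - \frac{-15}{46 b} = \frac{15}{46 b}$)
$6476 - K{\left(-101 \right)} = 6476 - \frac{15}{46 \left(-101\right)} = 6476 - \frac{15}{46} \left(- \frac{1}{101}\right) = 6476 - - \frac{15}{4646} = 6476 + \frac{15}{4646} = \frac{30087511}{4646}$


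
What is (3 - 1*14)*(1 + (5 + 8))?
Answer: -154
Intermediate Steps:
(3 - 1*14)*(1 + (5 + 8)) = (3 - 14)*(1 + 13) = -11*14 = -154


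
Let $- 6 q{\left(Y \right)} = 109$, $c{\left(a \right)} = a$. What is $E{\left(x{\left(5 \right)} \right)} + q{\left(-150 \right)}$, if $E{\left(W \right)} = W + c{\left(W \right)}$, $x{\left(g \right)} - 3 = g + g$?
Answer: $\frac{47}{6} \approx 7.8333$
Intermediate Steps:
$x{\left(g \right)} = 3 + 2 g$ ($x{\left(g \right)} = 3 + \left(g + g\right) = 3 + 2 g$)
$E{\left(W \right)} = 2 W$ ($E{\left(W \right)} = W + W = 2 W$)
$q{\left(Y \right)} = - \frac{109}{6}$ ($q{\left(Y \right)} = \left(- \frac{1}{6}\right) 109 = - \frac{109}{6}$)
$E{\left(x{\left(5 \right)} \right)} + q{\left(-150 \right)} = 2 \left(3 + 2 \cdot 5\right) - \frac{109}{6} = 2 \left(3 + 10\right) - \frac{109}{6} = 2 \cdot 13 - \frac{109}{6} = 26 - \frac{109}{6} = \frac{47}{6}$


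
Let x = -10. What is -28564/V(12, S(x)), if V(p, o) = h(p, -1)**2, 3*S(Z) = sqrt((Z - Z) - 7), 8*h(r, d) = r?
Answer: -114256/9 ≈ -12695.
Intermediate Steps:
h(r, d) = r/8
S(Z) = I*sqrt(7)/3 (S(Z) = sqrt((Z - Z) - 7)/3 = sqrt(0 - 7)/3 = sqrt(-7)/3 = (I*sqrt(7))/3 = I*sqrt(7)/3)
V(p, o) = p**2/64 (V(p, o) = (p/8)**2 = p**2/64)
-28564/V(12, S(x)) = -28564/((1/64)*12**2) = -28564/((1/64)*144) = -28564/9/4 = -28564*4/9 = -114256/9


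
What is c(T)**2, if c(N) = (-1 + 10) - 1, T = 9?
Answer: 64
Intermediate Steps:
c(N) = 8 (c(N) = 9 - 1 = 8)
c(T)**2 = 8**2 = 64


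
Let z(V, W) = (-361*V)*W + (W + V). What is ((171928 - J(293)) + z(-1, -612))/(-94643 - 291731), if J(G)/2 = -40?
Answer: 49537/386374 ≈ 0.12821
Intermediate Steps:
J(G) = -80 (J(G) = 2*(-40) = -80)
z(V, W) = V + W - 361*V*W (z(V, W) = -361*V*W + (V + W) = V + W - 361*V*W)
((171928 - J(293)) + z(-1, -612))/(-94643 - 291731) = ((171928 - 1*(-80)) + (-1 - 612 - 361*(-1)*(-612)))/(-94643 - 291731) = ((171928 + 80) + (-1 - 612 - 220932))/(-386374) = (172008 - 221545)*(-1/386374) = -49537*(-1/386374) = 49537/386374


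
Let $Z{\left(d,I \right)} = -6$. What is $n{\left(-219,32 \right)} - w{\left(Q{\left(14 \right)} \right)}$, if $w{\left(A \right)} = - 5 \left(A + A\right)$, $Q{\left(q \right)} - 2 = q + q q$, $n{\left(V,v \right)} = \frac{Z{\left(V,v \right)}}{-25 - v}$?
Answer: $\frac{40282}{19} \approx 2120.1$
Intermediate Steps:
$n{\left(V,v \right)} = - \frac{6}{-25 - v}$
$Q{\left(q \right)} = 2 + q + q^{2}$ ($Q{\left(q \right)} = 2 + \left(q + q q\right) = 2 + \left(q + q^{2}\right) = 2 + q + q^{2}$)
$w{\left(A \right)} = - 10 A$ ($w{\left(A \right)} = - 5 \cdot 2 A = - 10 A$)
$n{\left(-219,32 \right)} - w{\left(Q{\left(14 \right)} \right)} = \frac{6}{25 + 32} - - 10 \left(2 + 14 + 14^{2}\right) = \frac{6}{57} - - 10 \left(2 + 14 + 196\right) = 6 \cdot \frac{1}{57} - \left(-10\right) 212 = \frac{2}{19} - -2120 = \frac{2}{19} + 2120 = \frac{40282}{19}$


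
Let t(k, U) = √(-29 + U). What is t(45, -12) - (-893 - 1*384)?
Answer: 1277 + I*√41 ≈ 1277.0 + 6.4031*I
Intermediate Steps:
t(45, -12) - (-893 - 1*384) = √(-29 - 12) - (-893 - 1*384) = √(-41) - (-893 - 384) = I*√41 - 1*(-1277) = I*√41 + 1277 = 1277 + I*√41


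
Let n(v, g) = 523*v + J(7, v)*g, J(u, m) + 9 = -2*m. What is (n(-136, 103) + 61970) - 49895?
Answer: -31964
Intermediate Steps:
J(u, m) = -9 - 2*m
n(v, g) = 523*v + g*(-9 - 2*v) (n(v, g) = 523*v + (-9 - 2*v)*g = 523*v + g*(-9 - 2*v))
(n(-136, 103) + 61970) - 49895 = ((523*(-136) - 1*103*(9 + 2*(-136))) + 61970) - 49895 = ((-71128 - 1*103*(9 - 272)) + 61970) - 49895 = ((-71128 - 1*103*(-263)) + 61970) - 49895 = ((-71128 + 27089) + 61970) - 49895 = (-44039 + 61970) - 49895 = 17931 - 49895 = -31964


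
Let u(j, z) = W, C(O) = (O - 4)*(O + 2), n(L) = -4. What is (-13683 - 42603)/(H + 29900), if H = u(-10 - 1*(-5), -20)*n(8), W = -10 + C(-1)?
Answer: -28143/14980 ≈ -1.8787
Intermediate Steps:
C(O) = (-4 + O)*(2 + O)
W = -15 (W = -10 + (-8 + (-1)² - 2*(-1)) = -10 + (-8 + 1 + 2) = -10 - 5 = -15)
u(j, z) = -15
H = 60 (H = -15*(-4) = 60)
(-13683 - 42603)/(H + 29900) = (-13683 - 42603)/(60 + 29900) = -56286/29960 = -56286*1/29960 = -28143/14980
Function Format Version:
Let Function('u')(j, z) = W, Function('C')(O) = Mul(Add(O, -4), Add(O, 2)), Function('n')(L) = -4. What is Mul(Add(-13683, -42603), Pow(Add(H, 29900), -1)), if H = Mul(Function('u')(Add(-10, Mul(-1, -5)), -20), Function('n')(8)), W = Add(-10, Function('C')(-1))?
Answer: Rational(-28143, 14980) ≈ -1.8787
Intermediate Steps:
Function('C')(O) = Mul(Add(-4, O), Add(2, O))
W = -15 (W = Add(-10, Add(-8, Pow(-1, 2), Mul(-2, -1))) = Add(-10, Add(-8, 1, 2)) = Add(-10, -5) = -15)
Function('u')(j, z) = -15
H = 60 (H = Mul(-15, -4) = 60)
Mul(Add(-13683, -42603), Pow(Add(H, 29900), -1)) = Mul(Add(-13683, -42603), Pow(Add(60, 29900), -1)) = Mul(-56286, Pow(29960, -1)) = Mul(-56286, Rational(1, 29960)) = Rational(-28143, 14980)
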